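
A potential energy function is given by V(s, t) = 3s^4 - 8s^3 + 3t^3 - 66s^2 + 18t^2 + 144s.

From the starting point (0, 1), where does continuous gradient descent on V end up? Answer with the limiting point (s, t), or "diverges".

(-3, 0)

V is separable, so gradient descent decouples: s follows -∂V/∂s, t follows -∂V/∂t.
∂V/∂s = 12(s - 4)(s - 1)(s + 3); at s=0 this is 144, so s decreases.
∂V/∂t = 9t(t + 4); at t=1 this is 45, so t decreases.
s converges to its nearest critical value -3 (a local min of the s-part); t converges to 0. The iterate converges to (-3, 0).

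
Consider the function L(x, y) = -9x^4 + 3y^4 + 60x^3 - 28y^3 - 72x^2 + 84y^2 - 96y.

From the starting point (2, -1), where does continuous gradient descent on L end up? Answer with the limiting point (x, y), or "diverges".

L is separable, so gradient descent decouples: x follows -∂L/∂x, y follows -∂L/∂y.
∂L/∂x = -36x(x - 4)(x - 1); at x=2 this is 144, so x decreases.
∂L/∂y = 12(y - 4)(y - 2)(y - 1); at y=-1 this is -360, so y increases.
x converges to its nearest critical value 1 (a local min of the x-part); y converges to 1. The iterate converges to (1, 1).

(1, 1)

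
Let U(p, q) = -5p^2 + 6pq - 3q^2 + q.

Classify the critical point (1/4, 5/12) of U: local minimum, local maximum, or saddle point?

local maximum

The Hessian of U is constant: H = [[-10, 6], [6, -6]].
det(H) = (-10)·(-6) − 6² = 24.
det(H) > 0 and tr(H) = -16 < 0, so H is negative definite and the point is a local maximum.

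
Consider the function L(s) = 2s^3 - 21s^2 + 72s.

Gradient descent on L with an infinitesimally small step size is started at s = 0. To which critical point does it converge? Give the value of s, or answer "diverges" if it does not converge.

diverges

L'(s) = 6(s - 4)(s - 3), so L'(0) = 72.
Gradient descent moves in the -L' direction, i.e. s is decreasing.
There is no critical point below s=0, and L' keeps the same sign, so the iterate runs off to −∞.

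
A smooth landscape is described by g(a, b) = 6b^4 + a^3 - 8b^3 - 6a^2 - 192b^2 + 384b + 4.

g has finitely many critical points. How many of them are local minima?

2

g separates as a function of a plus a function of b, so ∇g=0 decouples.
∂g/∂a = 3a(a - 4) = 0 at a ∈ {0, 4}; ∂g/∂b = 24(b - 4)(b - 1)(b + 4) = 0 at b ∈ {-4, 1, 4}.
The Hessian is diagonal: diag(g_aa, g_bb). Second derivatives: g_aa(0)=-12, g_aa(4)=12; g_bb(-4)=960, g_bb(1)=-360, g_bb(4)=576.
Local minima occur where both diagonal entries positive: (4, -4), (4, 4). Count: 2.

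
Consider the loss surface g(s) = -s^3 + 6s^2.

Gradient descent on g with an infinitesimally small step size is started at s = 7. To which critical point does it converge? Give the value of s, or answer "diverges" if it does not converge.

diverges

g'(s) = -3s(s - 4), so g'(7) = -63.
Gradient descent moves in the -g' direction, i.e. s is increasing.
There is no critical point above s=7, and g' keeps the same sign, so the iterate runs off to +∞.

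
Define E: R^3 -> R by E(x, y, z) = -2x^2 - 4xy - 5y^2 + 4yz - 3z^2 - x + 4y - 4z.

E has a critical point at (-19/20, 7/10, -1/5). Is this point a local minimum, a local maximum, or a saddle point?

local maximum

The Hessian is constant: H = [[-4, -4, 0], [-4, -10, 4], [0, 4, -6]].
Leading principal minors: Δ₁ = -4, Δ₂ = 24, Δ₃ = -80.
The minors alternate sign starting negative (−, +, −), so H is negative definite: a local maximum.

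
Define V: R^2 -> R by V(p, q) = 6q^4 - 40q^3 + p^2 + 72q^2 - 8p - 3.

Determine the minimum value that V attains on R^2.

V(p,q) separates as A(p) + B(q) − 3, so its minimum is min A + min B − 3.
A'(p) = 2p - 8 vanishes at p ∈ {4}; B'(q) = 24q(q - 3)(q - 2) vanishes at q ∈ {0, 2, 3}.
Local minima of A (where A''>0): A(4)=-16. Local minima of B: B(0)=0, B(3)=54.
So the global minimum of V is A(4) + B(0) − 3 = -16 + 0 − 3 = -19, attained at (4, 0).

-19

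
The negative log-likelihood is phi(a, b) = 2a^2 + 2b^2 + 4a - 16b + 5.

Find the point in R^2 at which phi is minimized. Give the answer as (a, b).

(-1, 4)

phi(a,b) separates as P(a) + Q(b) + 5, so its minimum is min P + min Q + 5.
P'(a) = 4a + 4 vanishes at a ∈ {-1}; Q'(b) = 4b - 16 vanishes at b ∈ {4}.
Local minima of P (where P''>0): P(-1)=-2. Local minima of Q: Q(4)=-32.
So the global minimum of phi is P(-1) + Q(4) + 5 = -2 − 32 + 5 = -29, attained at (-1, 4).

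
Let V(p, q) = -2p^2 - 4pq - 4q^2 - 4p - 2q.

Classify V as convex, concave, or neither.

V is quadratic, so its Hessian is the constant matrix H = [[-4, -4], [-4, -8]].
det(H) = 16, tr(H) = -12.
det(H) > 0 and tr(H) < 0, so H is negative definite everywhere: concave.

concave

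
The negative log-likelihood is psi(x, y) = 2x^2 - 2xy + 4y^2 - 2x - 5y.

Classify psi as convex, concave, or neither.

psi is quadratic, so its Hessian is the constant matrix H = [[4, -2], [-2, 8]].
det(H) = 28, tr(H) = 12.
det(H) > 0 and tr(H) > 0, so H is positive definite everywhere: convex.

convex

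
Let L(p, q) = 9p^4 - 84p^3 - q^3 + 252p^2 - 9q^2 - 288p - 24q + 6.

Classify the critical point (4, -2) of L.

saddle point

The mixed partial ∂²L/∂p∂q is 0, so the Hessian at any point is diag(L_pp, L_qq) = diag(36(3p^2 - 14p + 14), -6(q + 3)).
At (4, -2): H = diag(216, -6).
The eigenvalues have opposite signs, so H is indefinite: a saddle point.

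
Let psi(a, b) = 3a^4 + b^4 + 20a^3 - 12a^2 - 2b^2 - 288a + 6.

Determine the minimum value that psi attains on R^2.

psi(a,b) separates as P(a) + Q(b) + 6, so its minimum is min P + min Q + 6.
P'(a) = 12(a - 2)(a + 3)(a + 4) vanishes at a ∈ {-4, -3, 2}; Q'(b) = 4b(b - 1)(b + 1) vanishes at b ∈ {-1, 0, 1}.
Local minima of P (where P''>0): P(-4)=448, P(2)=-416. Local minima of Q: Q(-1)=-1, Q(1)=-1.
So the global minimum of psi is P(2) + Q(-1) + 6 = -416 − 1 + 6 = -411, attained at (2, -1).

-411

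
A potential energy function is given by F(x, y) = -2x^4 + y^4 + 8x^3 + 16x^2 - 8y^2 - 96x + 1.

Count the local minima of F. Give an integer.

2

F separates as a function of x plus a function of y, so ∇F=0 decouples.
∂F/∂x = -8(x - 3)(x - 2)(x + 2) = 0 at x ∈ {-2, 2, 3}; ∂F/∂y = 4y(y - 2)(y + 2) = 0 at y ∈ {-2, 0, 2}.
The Hessian is diagonal: diag(F_xx, F_yy). Second derivatives: F_xx(-2)=-160, F_xx(2)=32, F_xx(3)=-40; F_yy(-2)=32, F_yy(0)=-16, F_yy(2)=32.
Local minima occur where both diagonal entries positive: (2, -2), (2, 2). Count: 2.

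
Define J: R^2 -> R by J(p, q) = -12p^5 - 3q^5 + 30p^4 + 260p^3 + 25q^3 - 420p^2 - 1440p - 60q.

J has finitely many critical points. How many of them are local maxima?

4

J separates as a function of p plus a function of q, so ∇J=0 decouples.
∂J/∂p = -60(p - 4)(p - 2)(p + 1)(p + 3) = 0 at p ∈ {-3, -1, 2, 4}; ∂J/∂q = -15(q - 2)(q - 1)(q + 1)(q + 2) = 0 at q ∈ {-2, -1, 1, 2}.
The Hessian is diagonal: diag(J_pp, J_qq). Second derivatives: J_pp(-3)=4200, J_pp(-1)=-1800, J_pp(2)=1800, J_pp(4)=-4200; J_qq(-2)=180, J_qq(-1)=-90, J_qq(1)=90, J_qq(2)=-180.
Local maxima occur where both diagonal entries negative: (-1, -1), (-1, 2), (4, -1), (4, 2). Count: 4.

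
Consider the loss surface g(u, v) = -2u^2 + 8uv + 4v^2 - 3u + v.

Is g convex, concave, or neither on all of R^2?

neither

g is quadratic, so its Hessian is the constant matrix H = [[-4, 8], [8, 8]].
det(H) = -96, tr(H) = 4.
det(H) < 0, so H is indefinite: neither convex nor concave.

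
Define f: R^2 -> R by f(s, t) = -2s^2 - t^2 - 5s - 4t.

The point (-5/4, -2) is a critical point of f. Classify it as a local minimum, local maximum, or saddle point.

The Hessian of f is constant: H = [[-4, 0], [0, -2]].
det(H) = (-4)·(-2) − 0² = 8.
det(H) > 0 and tr(H) = -6 < 0, so H is negative definite and the point is a local maximum.

local maximum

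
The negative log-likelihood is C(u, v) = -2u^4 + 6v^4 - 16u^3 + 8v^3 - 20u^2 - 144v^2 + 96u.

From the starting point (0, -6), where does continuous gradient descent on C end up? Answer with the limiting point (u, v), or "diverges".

(-3, -4)

C is separable, so gradient descent decouples: u follows -∂C/∂u, v follows -∂C/∂v.
∂C/∂u = -8(u - 1)(u + 3)(u + 4); at u=0 this is 96, so u decreases.
∂C/∂v = 24v(v - 3)(v + 4); at v=-6 this is -2592, so v increases.
u converges to its nearest critical value -3 (a local min of the u-part); v converges to -4. The iterate converges to (-3, -4).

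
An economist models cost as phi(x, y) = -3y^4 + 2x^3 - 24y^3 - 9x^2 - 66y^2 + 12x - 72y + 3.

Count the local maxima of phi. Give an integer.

phi separates as a function of x plus a function of y, so ∇phi=0 decouples.
∂phi/∂x = 6(x - 2)(x - 1) = 0 at x ∈ {1, 2}; ∂phi/∂y = -12(y + 1)(y + 2)(y + 3) = 0 at y ∈ {-3, -2, -1}.
The Hessian is diagonal: diag(phi_xx, phi_yy). Second derivatives: phi_xx(1)=-6, phi_xx(2)=6; phi_yy(-3)=-24, phi_yy(-2)=12, phi_yy(-1)=-24.
Local maxima occur where both diagonal entries negative: (1, -3), (1, -1). Count: 2.

2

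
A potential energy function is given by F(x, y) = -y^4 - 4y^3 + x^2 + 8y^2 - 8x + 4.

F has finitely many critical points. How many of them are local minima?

1

F separates as a function of x plus a function of y, so ∇F=0 decouples.
∂F/∂x = 2(x - 4) = 0 at x ∈ {4}; ∂F/∂y = -4y(y - 1)(y + 4) = 0 at y ∈ {-4, 0, 1}.
The Hessian is diagonal: diag(F_xx, F_yy). Second derivatives: F_xx(4)=2; F_yy(-4)=-80, F_yy(0)=16, F_yy(1)=-20.
Local minima occur where both diagonal entries positive: (4, 0). Count: 1.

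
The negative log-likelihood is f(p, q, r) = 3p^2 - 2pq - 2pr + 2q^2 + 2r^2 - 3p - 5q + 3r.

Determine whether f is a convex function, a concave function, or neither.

convex

f is quadratic, so its Hessian is the constant matrix H = [[6, -2, -2], [-2, 4, 0], [-2, 0, 4]].
Leading principal minors: 6, 20, 64.
All positive ⇒ H ≻ 0 ⇒ convex.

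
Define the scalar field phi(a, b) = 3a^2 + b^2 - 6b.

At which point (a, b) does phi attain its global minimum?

(0, 3)

phi(a,b) separates as P(a) + Q(b), so its minimum is min P + min Q.
P'(a) = 6a vanishes at a ∈ {0}; Q'(b) = 2b - 6 vanishes at b ∈ {3}.
Local minima of P (where P''>0): P(0)=0. Local minima of Q: Q(3)=-9.
So the global minimum of phi is P(0) + Q(3) = 0 − 9 = -9, attained at (0, 3).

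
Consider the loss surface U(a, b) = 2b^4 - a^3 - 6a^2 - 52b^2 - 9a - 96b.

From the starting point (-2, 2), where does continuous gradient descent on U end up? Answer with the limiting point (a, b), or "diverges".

U is separable, so gradient descent decouples: a follows -∂U/∂a, b follows -∂U/∂b.
∂U/∂a = -3(a + 1)(a + 3); at a=-2 this is 3, so a decreases.
∂U/∂b = 8(b - 4)(b + 1)(b + 3); at b=2 this is -240, so b increases.
a converges to its nearest critical value -3 (a local min of the a-part); b converges to 4. The iterate converges to (-3, 4).

(-3, 4)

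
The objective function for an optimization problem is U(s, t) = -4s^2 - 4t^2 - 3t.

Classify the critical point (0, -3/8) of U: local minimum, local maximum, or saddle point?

local maximum

The Hessian of U is constant: H = [[-8, 0], [0, -8]].
det(H) = (-8)·(-8) − 0² = 64.
det(H) > 0 and tr(H) = -16 < 0, so H is negative definite and the point is a local maximum.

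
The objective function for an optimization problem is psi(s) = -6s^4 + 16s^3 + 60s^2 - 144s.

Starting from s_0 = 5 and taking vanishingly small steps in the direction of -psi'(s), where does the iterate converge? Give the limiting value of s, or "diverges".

psi'(s) = -24(s - 3)(s - 1)(s + 2), so psi'(5) = -1344.
Gradient descent moves in the -psi' direction, i.e. s is increasing.
There is no critical point above s=5, and psi' keeps the same sign, so the iterate runs off to +∞.

diverges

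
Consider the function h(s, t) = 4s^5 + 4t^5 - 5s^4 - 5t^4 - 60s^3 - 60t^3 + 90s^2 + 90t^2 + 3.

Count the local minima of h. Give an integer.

4

h separates as a function of s plus a function of t, so ∇h=0 decouples.
∂h/∂s = 20s(s - 3)(s - 1)(s + 3) = 0 at s ∈ {-3, 0, 1, 3}; ∂h/∂t = 20t(t - 3)(t - 1)(t + 3) = 0 at t ∈ {-3, 0, 1, 3}.
The Hessian is diagonal: diag(h_ss, h_tt). Second derivatives: h_ss(-3)=-1440, h_ss(0)=180, h_ss(1)=-160, h_ss(3)=720; h_tt(-3)=-1440, h_tt(0)=180, h_tt(1)=-160, h_tt(3)=720.
Local minima occur where both diagonal entries positive: (0, 0), (0, 3), (3, 0), (3, 3). Count: 4.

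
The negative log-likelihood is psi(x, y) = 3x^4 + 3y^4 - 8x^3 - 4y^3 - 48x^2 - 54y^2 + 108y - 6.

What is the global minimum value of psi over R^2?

-977

psi(x,y) separates as P(x) + Q(y) − 6, so its minimum is min P + min Q − 6.
P'(x) = 12x(x - 4)(x + 2) vanishes at x ∈ {-2, 0, 4}; Q'(y) = 12(y - 3)(y - 1)(y + 3) vanishes at y ∈ {-3, 1, 3}.
Local minima of P (where P''>0): P(-2)=-80, P(4)=-512. Local minima of Q: Q(-3)=-459, Q(3)=-27.
So the global minimum of psi is P(4) + Q(-3) − 6 = -512 − 459 − 6 = -977, attained at (4, -3).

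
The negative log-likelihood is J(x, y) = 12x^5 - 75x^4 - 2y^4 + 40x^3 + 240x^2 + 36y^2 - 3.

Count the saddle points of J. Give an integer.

6

J separates as a function of x plus a function of y, so ∇J=0 decouples.
∂J/∂x = 60x(x - 4)(x - 2)(x + 1) = 0 at x ∈ {-1, 0, 2, 4}; ∂J/∂y = -8y(y - 3)(y + 3) = 0 at y ∈ {-3, 0, 3}.
The Hessian is diagonal: diag(J_xx, J_yy). Second derivatives: J_xx(-1)=-900, J_xx(0)=480, J_xx(2)=-720, J_xx(4)=2400; J_yy(-3)=-144, J_yy(0)=72, J_yy(3)=-144.
Saddle points occur where the two diagonal entries have opposite signs: (-1, 0), (0, -3), (0, 3), (2, 0), (4, -3), (4, 3). Count: 6.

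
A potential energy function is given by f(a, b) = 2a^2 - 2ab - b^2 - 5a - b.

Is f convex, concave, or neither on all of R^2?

f is quadratic, so its Hessian is the constant matrix H = [[4, -2], [-2, -2]].
det(H) = -12, tr(H) = 2.
det(H) < 0, so H is indefinite: neither convex nor concave.

neither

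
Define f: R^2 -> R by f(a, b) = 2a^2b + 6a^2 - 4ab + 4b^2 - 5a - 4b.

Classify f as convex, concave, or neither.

neither

The term 2a^2b is cubic, so the Hessian is not constant.
∂²f/∂a² = 4b + 12, which takes both signs as b varies (negative for sufficiently negative b). A diagonal entry of the Hessian changing sign means the Hessian is neither positive- nor negative-semidefinite on all of R^2.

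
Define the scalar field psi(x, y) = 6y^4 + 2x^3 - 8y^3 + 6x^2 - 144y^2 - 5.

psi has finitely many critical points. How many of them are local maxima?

1

psi separates as a function of x plus a function of y, so ∇psi=0 decouples.
∂psi/∂x = 6x(x + 2) = 0 at x ∈ {-2, 0}; ∂psi/∂y = 24y(y - 4)(y + 3) = 0 at y ∈ {-3, 0, 4}.
The Hessian is diagonal: diag(psi_xx, psi_yy). Second derivatives: psi_xx(-2)=-12, psi_xx(0)=12; psi_yy(-3)=504, psi_yy(0)=-288, psi_yy(4)=672.
Local maxima occur where both diagonal entries negative: (-2, 0). Count: 1.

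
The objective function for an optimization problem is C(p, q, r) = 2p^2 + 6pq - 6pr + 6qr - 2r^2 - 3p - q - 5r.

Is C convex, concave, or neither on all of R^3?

C is quadratic, so its Hessian is the constant matrix H = [[4, 6, -6], [6, 0, 6], [-6, 6, -4]].
Leading principal minors: 4, -36, -432.
Neither pattern holds ⇒ H is indefinite ⇒ neither convex nor concave.

neither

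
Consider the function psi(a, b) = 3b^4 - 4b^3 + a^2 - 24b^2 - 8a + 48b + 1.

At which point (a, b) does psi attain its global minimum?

psi(a,b) separates as P(a) + Q(b) + 1, so its minimum is min P + min Q + 1.
P'(a) = 2a - 8 vanishes at a ∈ {4}; Q'(b) = 12(b - 2)(b - 1)(b + 2) vanishes at b ∈ {-2, 1, 2}.
Local minima of P (where P''>0): P(4)=-16. Local minima of Q: Q(-2)=-112, Q(2)=16.
So the global minimum of psi is P(4) + Q(-2) + 1 = -16 − 112 + 1 = -127, attained at (4, -2).

(4, -2)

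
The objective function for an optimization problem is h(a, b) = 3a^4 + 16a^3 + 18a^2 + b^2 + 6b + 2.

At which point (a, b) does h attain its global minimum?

h(a,b) separates as P(a) + Q(b) + 2, so its minimum is min P + min Q + 2.
P'(a) = 12a(a + 1)(a + 3) vanishes at a ∈ {-3, -1, 0}; Q'(b) = 2b + 6 vanishes at b ∈ {-3}.
Local minima of P (where P''>0): P(-3)=-27, P(0)=0. Local minima of Q: Q(-3)=-9.
So the global minimum of h is P(-3) + Q(-3) + 2 = -27 − 9 + 2 = -34, attained at (-3, -3).

(-3, -3)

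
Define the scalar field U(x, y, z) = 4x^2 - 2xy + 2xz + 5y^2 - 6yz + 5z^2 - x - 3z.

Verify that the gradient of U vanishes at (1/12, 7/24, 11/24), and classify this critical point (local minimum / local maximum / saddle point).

∇U = (8x - 2y + 2z - 1, -2x + 10y - 6z, 2x - 6y + 10z - 3); substituting (1/12, 7/24, 11/24) gives ∇U = (0, 0, 0), so (1/12, 7/24, 11/24) is indeed a critical point.
The Hessian is constant: H = [[8, -2, 2], [-2, 10, -6], [2, -6, 10]].
Leading principal minors: Δ₁ = 8, Δ₂ = 76, Δ₃ = 480.
All leading minors are positive, so H is positive definite: a local minimum.

local minimum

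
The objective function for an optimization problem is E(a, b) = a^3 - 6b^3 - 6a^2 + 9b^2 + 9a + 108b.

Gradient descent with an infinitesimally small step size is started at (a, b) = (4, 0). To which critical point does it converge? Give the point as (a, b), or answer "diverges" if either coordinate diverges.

E is separable, so gradient descent decouples: a follows -∂E/∂a, b follows -∂E/∂b.
∂E/∂a = 3(a - 3)(a - 1); at a=4 this is 9, so a decreases.
∂E/∂b = -18(b - 3)(b + 2); at b=0 this is 108, so b decreases.
a converges to its nearest critical value 3 (a local min of the a-part); b converges to -2. The iterate converges to (3, -2).

(3, -2)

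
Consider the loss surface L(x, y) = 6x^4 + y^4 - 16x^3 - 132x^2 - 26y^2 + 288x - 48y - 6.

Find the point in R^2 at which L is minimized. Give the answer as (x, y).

L(x,y) separates as P(x) + Q(y) − 6, so its minimum is min P + min Q − 6.
P'(x) = 24(x - 4)(x - 1)(x + 3) vanishes at x ∈ {-3, 1, 4}; Q'(y) = 4(y - 4)(y + 1)(y + 3) vanishes at y ∈ {-3, -1, 4}.
Local minima of P (where P''>0): P(-3)=-1134, P(4)=-448. Local minima of Q: Q(-3)=-9, Q(4)=-352.
So the global minimum of L is P(-3) + Q(4) − 6 = -1134 − 352 − 6 = -1492, attained at (-3, 4).

(-3, 4)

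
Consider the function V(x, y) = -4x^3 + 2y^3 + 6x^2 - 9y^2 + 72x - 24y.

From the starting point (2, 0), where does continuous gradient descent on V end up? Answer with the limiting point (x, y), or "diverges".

(-2, 4)

V is separable, so gradient descent decouples: x follows -∂V/∂x, y follows -∂V/∂y.
∂V/∂x = -12(x - 3)(x + 2); at x=2 this is 48, so x decreases.
∂V/∂y = 6(y - 4)(y + 1); at y=0 this is -24, so y increases.
x converges to its nearest critical value -2 (a local min of the x-part); y converges to 4. The iterate converges to (-2, 4).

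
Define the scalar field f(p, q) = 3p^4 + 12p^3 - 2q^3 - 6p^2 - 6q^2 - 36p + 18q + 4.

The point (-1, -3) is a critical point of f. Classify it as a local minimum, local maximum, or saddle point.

The mixed partial ∂²f/∂p∂q is 0, so the Hessian at any point is diag(f_pp, f_qq) = diag(12(3p^2 + 6p - 1), -12(q + 1)).
At (-1, -3): H = diag(-48, 24).
The eigenvalues have opposite signs, so H is indefinite: a saddle point.

saddle point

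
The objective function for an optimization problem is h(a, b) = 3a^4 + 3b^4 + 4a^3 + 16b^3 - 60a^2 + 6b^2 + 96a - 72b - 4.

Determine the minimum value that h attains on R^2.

-883

h(a,b) separates as P(a) + Q(b) − 4, so its minimum is min P + min Q − 4.
P'(a) = 12(a - 2)(a - 1)(a + 4) vanishes at a ∈ {-4, 1, 2}; Q'(b) = 12(b - 1)(b + 2)(b + 3) vanishes at b ∈ {-3, -2, 1}.
Local minima of P (where P''>0): P(-4)=-832, P(2)=32. Local minima of Q: Q(-3)=81, Q(1)=-47.
So the global minimum of h is P(-4) + Q(1) − 4 = -832 − 47 − 4 = -883, attained at (-4, 1).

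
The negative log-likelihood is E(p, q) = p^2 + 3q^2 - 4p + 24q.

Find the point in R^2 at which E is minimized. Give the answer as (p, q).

E(p,q) separates as A(p) + B(q), so its minimum is min A + min B.
A'(p) = 2p - 4 vanishes at p ∈ {2}; B'(q) = 6q + 24 vanishes at q ∈ {-4}.
Local minima of A (where A''>0): A(2)=-4. Local minima of B: B(-4)=-48.
So the global minimum of E is A(2) + B(-4) = -4 − 48 = -52, attained at (2, -4).

(2, -4)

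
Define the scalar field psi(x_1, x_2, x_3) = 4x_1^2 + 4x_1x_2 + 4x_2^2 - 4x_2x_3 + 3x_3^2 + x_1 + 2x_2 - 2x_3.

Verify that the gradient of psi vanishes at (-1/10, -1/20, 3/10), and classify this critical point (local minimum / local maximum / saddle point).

∇psi = (8x_1 + 4x_2 + 1, 4x_1 + 8x_2 - 4x_3 + 2, -4x_2 + 6x_3 - 2); substituting (-1/10, -1/20, 3/10) gives ∇psi = (0, 0, 0), so (-1/10, -1/20, 3/10) is indeed a critical point.
The Hessian is constant: H = [[8, 4, 0], [4, 8, -4], [0, -4, 6]].
Leading principal minors: Δ₁ = 8, Δ₂ = 48, Δ₃ = 160.
All leading minors are positive, so H is positive definite: a local minimum.

local minimum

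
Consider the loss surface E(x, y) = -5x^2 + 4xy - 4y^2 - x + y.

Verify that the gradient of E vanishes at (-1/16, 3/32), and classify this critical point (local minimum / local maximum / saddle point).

local maximum

∇E = (-10x + 4y - 1, 4x - 8y + 1); substituting (-1/16, 3/32) gives ∇E = (0, 0), so (-1/16, 3/32) is indeed a critical point.
The Hessian of E is constant: H = [[-10, 4], [4, -8]].
det(H) = (-10)·(-8) − 4² = 64.
det(H) > 0 and tr(H) = -18 < 0, so H is negative definite and the point is a local maximum.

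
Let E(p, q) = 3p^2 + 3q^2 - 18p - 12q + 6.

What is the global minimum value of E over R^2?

-33

E(p,q) separates as A(p) + B(q) + 6, so its minimum is min A + min B + 6.
A'(p) = 6p - 18 vanishes at p ∈ {3}; B'(q) = 6q - 12 vanishes at q ∈ {2}.
Local minima of A (where A''>0): A(3)=-27. Local minima of B: B(2)=-12.
So the global minimum of E is A(3) + B(2) + 6 = -27 − 12 + 6 = -33, attained at (3, 2).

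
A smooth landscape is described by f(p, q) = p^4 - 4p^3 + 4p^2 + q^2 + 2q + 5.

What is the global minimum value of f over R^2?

f(p,q) separates as A(p) + B(q) + 5, so its minimum is min A + min B + 5.
A'(p) = 4p(p - 2)(p - 1) vanishes at p ∈ {0, 1, 2}; B'(q) = 2q + 2 vanishes at q ∈ {-1}.
Local minima of A (where A''>0): A(0)=0, A(2)=0. Local minima of B: B(-1)=-1.
So the global minimum of f is A(0) + B(-1) + 5 = 0 − 1 + 5 = 4, attained at (0, -1).

4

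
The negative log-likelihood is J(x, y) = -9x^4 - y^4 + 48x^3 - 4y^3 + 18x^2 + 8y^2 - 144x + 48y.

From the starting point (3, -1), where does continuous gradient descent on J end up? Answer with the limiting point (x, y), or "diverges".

(1, -2)

J is separable, so gradient descent decouples: x follows -∂J/∂x, y follows -∂J/∂y.
∂J/∂x = -36(x - 4)(x - 1)(x + 1); at x=3 this is 288, so x decreases.
∂J/∂y = -4(y - 2)(y + 2)(y + 3); at y=-1 this is 24, so y decreases.
x converges to its nearest critical value 1 (a local min of the x-part); y converges to -2. The iterate converges to (1, -2).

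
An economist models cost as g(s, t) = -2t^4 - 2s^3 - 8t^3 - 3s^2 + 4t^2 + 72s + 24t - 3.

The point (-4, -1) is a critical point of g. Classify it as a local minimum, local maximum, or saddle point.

local minimum

The mixed partial ∂²g/∂s∂t is 0, so the Hessian at any point is diag(g_ss, g_tt) = diag(-6(2s + 1), 8(-3t^2 - 6t + 1)).
At (-4, -1): H = diag(42, 32).
Both eigenvalues are positive, so H is positive definite: a local minimum.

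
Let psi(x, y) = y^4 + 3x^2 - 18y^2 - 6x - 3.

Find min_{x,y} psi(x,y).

psi(x,y) separates as P(x) + Q(y) − 3, so its minimum is min P + min Q − 3.
P'(x) = 6x - 6 vanishes at x ∈ {1}; Q'(y) = 4y(y - 3)(y + 3) vanishes at y ∈ {-3, 0, 3}.
Local minima of P (where P''>0): P(1)=-3. Local minima of Q: Q(-3)=-81, Q(3)=-81.
So the global minimum of psi is P(1) + Q(-3) − 3 = -3 − 81 − 3 = -87, attained at (1, -3).

-87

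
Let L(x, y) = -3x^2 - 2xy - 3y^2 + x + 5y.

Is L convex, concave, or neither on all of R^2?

concave

L is quadratic, so its Hessian is the constant matrix H = [[-6, -2], [-2, -6]].
det(H) = 32, tr(H) = -12.
det(H) > 0 and tr(H) < 0, so H is negative definite everywhere: concave.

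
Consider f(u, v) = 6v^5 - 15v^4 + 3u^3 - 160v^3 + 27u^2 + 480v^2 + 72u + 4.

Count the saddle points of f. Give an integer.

4

f separates as a function of u plus a function of v, so ∇f=0 decouples.
∂f/∂u = 9(u + 2)(u + 4) = 0 at u ∈ {-4, -2}; ∂f/∂v = 30v(v - 4)(v - 2)(v + 4) = 0 at v ∈ {-4, 0, 2, 4}.
The Hessian is diagonal: diag(f_uu, f_vv). Second derivatives: f_uu(-4)=-18, f_uu(-2)=18; f_vv(-4)=-5760, f_vv(0)=960, f_vv(2)=-720, f_vv(4)=1920.
Saddle points occur where the two diagonal entries have opposite signs: (-4, 0), (-4, 4), (-2, -4), (-2, 2). Count: 4.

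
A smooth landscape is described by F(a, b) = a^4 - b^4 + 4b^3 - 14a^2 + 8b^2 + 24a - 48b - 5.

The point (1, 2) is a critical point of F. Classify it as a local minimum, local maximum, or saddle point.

The mixed partial ∂²F/∂a∂b is 0, so the Hessian at any point is diag(F_aa, F_bb) = diag(4(3a^2 - 7), 4(-3b^2 + 6b + 4)).
At (1, 2): H = diag(-16, 16).
The eigenvalues have opposite signs, so H is indefinite: a saddle point.

saddle point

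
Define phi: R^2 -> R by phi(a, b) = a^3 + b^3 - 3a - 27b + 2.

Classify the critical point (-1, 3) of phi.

The mixed partial ∂²phi/∂a∂b is 0, so the Hessian at any point is diag(phi_aa, phi_bb) = diag(6a, 6b).
At (-1, 3): H = diag(-6, 18).
The eigenvalues have opposite signs, so H is indefinite: a saddle point.

saddle point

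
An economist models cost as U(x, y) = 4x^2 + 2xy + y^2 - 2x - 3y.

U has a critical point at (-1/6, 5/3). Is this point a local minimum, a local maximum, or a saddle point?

local minimum

The Hessian of U is constant: H = [[8, 2], [2, 2]].
det(H) = 8·2 − 2² = 12.
det(H) > 0 and tr(H) = 10 > 0, so H is positive definite and the point is a local minimum.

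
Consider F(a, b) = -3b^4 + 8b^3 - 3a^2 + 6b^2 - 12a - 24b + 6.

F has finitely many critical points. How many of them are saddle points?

1

F separates as a function of a plus a function of b, so ∇F=0 decouples.
∂F/∂a = -6(a + 2) = 0 at a ∈ {-2}; ∂F/∂b = -12(b - 2)(b - 1)(b + 1) = 0 at b ∈ {-1, 1, 2}.
The Hessian is diagonal: diag(F_aa, F_bb). Second derivatives: F_aa(-2)=-6; F_bb(-1)=-72, F_bb(1)=24, F_bb(2)=-36.
Saddle points occur where the two diagonal entries have opposite signs: (-2, 1). Count: 1.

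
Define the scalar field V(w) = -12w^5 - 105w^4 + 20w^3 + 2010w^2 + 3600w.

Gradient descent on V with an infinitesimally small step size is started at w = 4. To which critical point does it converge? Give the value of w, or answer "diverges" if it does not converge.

V'(w) = -60(w - 3)(w + 1)(w + 4)(w + 5), so V'(4) = -21600.
Gradient descent moves in the -V' direction, i.e. w is increasing.
There is no critical point above w=4, and V' keeps the same sign, so the iterate runs off to +∞.

diverges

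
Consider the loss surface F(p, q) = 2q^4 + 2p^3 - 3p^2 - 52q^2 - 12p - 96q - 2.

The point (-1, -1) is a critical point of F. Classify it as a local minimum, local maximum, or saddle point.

The mixed partial ∂²F/∂p∂q is 0, so the Hessian at any point is diag(F_pp, F_qq) = diag(6(2p - 1), 8(3q^2 - 13)).
At (-1, -1): H = diag(-18, -80).
Both eigenvalues are negative, so H is negative definite: a local maximum.

local maximum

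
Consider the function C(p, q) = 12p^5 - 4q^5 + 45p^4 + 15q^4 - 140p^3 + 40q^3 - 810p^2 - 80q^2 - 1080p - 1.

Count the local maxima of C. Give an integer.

4

C separates as a function of p plus a function of q, so ∇C=0 decouples.
∂C/∂p = 60(p - 3)(p + 1)(p + 2)(p + 3) = 0 at p ∈ {-3, -2, -1, 3}; ∂C/∂q = -20q(q - 4)(q - 1)(q + 2) = 0 at q ∈ {-2, 0, 1, 4}.
The Hessian is diagonal: diag(C_pp, C_qq). Second derivatives: C_pp(-3)=-720, C_pp(-2)=300, C_pp(-1)=-480, C_pp(3)=7200; C_qq(-2)=720, C_qq(0)=-160, C_qq(1)=180, C_qq(4)=-1440.
Local maxima occur where both diagonal entries negative: (-3, 0), (-3, 4), (-1, 0), (-1, 4). Count: 4.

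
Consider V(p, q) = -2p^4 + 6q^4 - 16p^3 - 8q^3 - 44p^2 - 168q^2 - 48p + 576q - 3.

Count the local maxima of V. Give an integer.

V separates as a function of p plus a function of q, so ∇V=0 decouples.
∂V/∂p = -8(p + 1)(p + 2)(p + 3) = 0 at p ∈ {-3, -2, -1}; ∂V/∂q = 24(q - 3)(q - 2)(q + 4) = 0 at q ∈ {-4, 2, 3}.
The Hessian is diagonal: diag(V_pp, V_qq). Second derivatives: V_pp(-3)=-16, V_pp(-2)=8, V_pp(-1)=-16; V_qq(-4)=1008, V_qq(2)=-144, V_qq(3)=168.
Local maxima occur where both diagonal entries negative: (-3, 2), (-1, 2). Count: 2.

2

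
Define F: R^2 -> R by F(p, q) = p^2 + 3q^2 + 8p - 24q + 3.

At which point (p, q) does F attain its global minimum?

F(p,q) separates as A(p) + B(q) + 3, so its minimum is min A + min B + 3.
A'(p) = 2p + 8 vanishes at p ∈ {-4}; B'(q) = 6q - 24 vanishes at q ∈ {4}.
Local minima of A (where A''>0): A(-4)=-16. Local minima of B: B(4)=-48.
So the global minimum of F is A(-4) + B(4) + 3 = -16 − 48 + 3 = -61, attained at (-4, 4).

(-4, 4)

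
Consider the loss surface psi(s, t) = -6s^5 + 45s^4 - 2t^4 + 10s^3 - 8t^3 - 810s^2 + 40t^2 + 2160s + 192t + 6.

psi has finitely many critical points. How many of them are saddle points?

psi separates as a function of s plus a function of t, so ∇psi=0 decouples.
∂psi/∂s = -30(s - 4)(s - 3)(s - 2)(s + 3) = 0 at s ∈ {-3, 2, 3, 4}; ∂psi/∂t = -8(t - 3)(t + 2)(t + 4) = 0 at t ∈ {-4, -2, 3}.
The Hessian is diagonal: diag(psi_ss, psi_tt). Second derivatives: psi_ss(-3)=6300, psi_ss(2)=-300, psi_ss(3)=180, psi_ss(4)=-420; psi_tt(-4)=-112, psi_tt(-2)=80, psi_tt(3)=-280.
Saddle points occur where the two diagonal entries have opposite signs: (-3, -4), (-3, 3), (2, -2), (3, -4), (3, 3), (4, -2). Count: 6.

6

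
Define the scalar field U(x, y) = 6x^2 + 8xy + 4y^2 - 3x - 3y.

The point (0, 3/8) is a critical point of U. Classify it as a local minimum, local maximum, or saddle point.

The Hessian of U is constant: H = [[12, 8], [8, 8]].
det(H) = 12·8 − 8² = 32.
det(H) > 0 and tr(H) = 20 > 0, so H is positive definite and the point is a local minimum.

local minimum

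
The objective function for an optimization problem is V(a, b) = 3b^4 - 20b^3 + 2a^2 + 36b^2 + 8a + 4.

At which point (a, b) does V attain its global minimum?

(-2, 0)

V(a,b) separates as P(a) + Q(b) + 4, so its minimum is min P + min Q + 4.
P'(a) = 4a + 8 vanishes at a ∈ {-2}; Q'(b) = 12b(b - 3)(b - 2) vanishes at b ∈ {0, 2, 3}.
Local minima of P (where P''>0): P(-2)=-8. Local minima of Q: Q(0)=0, Q(3)=27.
So the global minimum of V is P(-2) + Q(0) + 4 = -8 + 0 + 4 = -4, attained at (-2, 0).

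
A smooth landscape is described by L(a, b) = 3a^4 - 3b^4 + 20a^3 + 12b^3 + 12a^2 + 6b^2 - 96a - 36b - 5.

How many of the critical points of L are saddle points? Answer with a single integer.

5

L separates as a function of a plus a function of b, so ∇L=0 decouples.
∂L/∂a = 12(a - 1)(a + 2)(a + 4) = 0 at a ∈ {-4, -2, 1}; ∂L/∂b = -12(b - 3)(b - 1)(b + 1) = 0 at b ∈ {-1, 1, 3}.
The Hessian is diagonal: diag(L_aa, L_bb). Second derivatives: L_aa(-4)=120, L_aa(-2)=-72, L_aa(1)=180; L_bb(-1)=-96, L_bb(1)=48, L_bb(3)=-96.
Saddle points occur where the two diagonal entries have opposite signs: (-4, -1), (-4, 3), (-2, 1), (1, -1), (1, 3). Count: 5.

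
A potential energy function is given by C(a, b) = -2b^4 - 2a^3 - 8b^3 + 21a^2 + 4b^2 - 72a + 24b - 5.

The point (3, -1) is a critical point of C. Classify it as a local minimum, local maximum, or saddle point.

local minimum

The mixed partial ∂²C/∂a∂b is 0, so the Hessian at any point is diag(C_aa, C_bb) = diag(6(-2a + 7), 8(-3b^2 - 6b + 1)).
At (3, -1): H = diag(6, 32).
Both eigenvalues are positive, so H is positive definite: a local minimum.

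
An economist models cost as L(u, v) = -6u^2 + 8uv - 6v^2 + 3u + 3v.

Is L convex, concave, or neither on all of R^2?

L is quadratic, so its Hessian is the constant matrix H = [[-12, 8], [8, -12]].
det(H) = 80, tr(H) = -24.
det(H) > 0 and tr(H) < 0, so H is negative definite everywhere: concave.

concave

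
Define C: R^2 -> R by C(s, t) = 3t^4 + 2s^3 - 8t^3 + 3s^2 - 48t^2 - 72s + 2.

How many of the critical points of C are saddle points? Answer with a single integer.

C separates as a function of s plus a function of t, so ∇C=0 decouples.
∂C/∂s = 6(s - 3)(s + 4) = 0 at s ∈ {-4, 3}; ∂C/∂t = 12t(t - 4)(t + 2) = 0 at t ∈ {-2, 0, 4}.
The Hessian is diagonal: diag(C_ss, C_tt). Second derivatives: C_ss(-4)=-42, C_ss(3)=42; C_tt(-2)=144, C_tt(0)=-96, C_tt(4)=288.
Saddle points occur where the two diagonal entries have opposite signs: (-4, -2), (-4, 4), (3, 0). Count: 3.

3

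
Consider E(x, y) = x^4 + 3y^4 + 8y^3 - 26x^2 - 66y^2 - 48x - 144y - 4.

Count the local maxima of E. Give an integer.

E separates as a function of x plus a function of y, so ∇E=0 decouples.
∂E/∂x = 4(x - 4)(x + 1)(x + 3) = 0 at x ∈ {-3, -1, 4}; ∂E/∂y = 12(y - 3)(y + 1)(y + 4) = 0 at y ∈ {-4, -1, 3}.
The Hessian is diagonal: diag(E_xx, E_yy). Second derivatives: E_xx(-3)=56, E_xx(-1)=-40, E_xx(4)=140; E_yy(-4)=252, E_yy(-1)=-144, E_yy(3)=336.
Local maxima occur where both diagonal entries negative: (-1, -1). Count: 1.

1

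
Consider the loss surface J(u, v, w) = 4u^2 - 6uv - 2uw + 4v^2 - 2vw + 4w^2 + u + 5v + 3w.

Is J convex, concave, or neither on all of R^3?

convex

J is quadratic, so its Hessian is the constant matrix H = [[8, -6, -2], [-6, 8, -2], [-2, -2, 8]].
Leading principal minors: 8, 28, 112.
All positive ⇒ H ≻ 0 ⇒ convex.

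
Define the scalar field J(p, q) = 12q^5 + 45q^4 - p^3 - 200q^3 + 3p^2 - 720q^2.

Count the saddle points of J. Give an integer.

4

J separates as a function of p plus a function of q, so ∇J=0 decouples.
∂J/∂p = -3p(p - 2) = 0 at p ∈ {0, 2}; ∂J/∂q = 60q(q - 3)(q + 2)(q + 4) = 0 at q ∈ {-4, -2, 0, 3}.
The Hessian is diagonal: diag(J_pp, J_qq). Second derivatives: J_pp(0)=6, J_pp(2)=-6; J_qq(-4)=-3360, J_qq(-2)=1200, J_qq(0)=-1440, J_qq(3)=6300.
Saddle points occur where the two diagonal entries have opposite signs: (0, -4), (0, 0), (2, -2), (2, 3). Count: 4.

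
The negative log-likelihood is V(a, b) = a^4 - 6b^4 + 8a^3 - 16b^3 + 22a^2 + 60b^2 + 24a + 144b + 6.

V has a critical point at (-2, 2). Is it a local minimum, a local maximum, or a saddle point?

The mixed partial ∂²V/∂a∂b is 0, so the Hessian at any point is diag(V_aa, V_bb) = diag(4(3a^2 + 12a + 11), 24(-3b^2 - 4b + 5)).
At (-2, 2): H = diag(-4, -360).
Both eigenvalues are negative, so H is negative definite: a local maximum.

local maximum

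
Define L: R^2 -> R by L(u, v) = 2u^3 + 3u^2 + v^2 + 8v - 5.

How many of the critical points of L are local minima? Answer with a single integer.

1

L separates as a function of u plus a function of v, so ∇L=0 decouples.
∂L/∂u = 6u(u + 1) = 0 at u ∈ {-1, 0}; ∂L/∂v = 2(v + 4) = 0 at v ∈ {-4}.
The Hessian is diagonal: diag(L_uu, L_vv). Second derivatives: L_uu(-1)=-6, L_uu(0)=6; L_vv(-4)=2.
Local minima occur where both diagonal entries positive: (0, -4). Count: 1.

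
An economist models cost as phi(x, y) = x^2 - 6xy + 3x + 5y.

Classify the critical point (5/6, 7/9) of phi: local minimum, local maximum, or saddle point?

The Hessian of phi is constant: H = [[2, -6], [-6, 0]].
det(H) = 2·0 − (-6)² = -36.
Since det(H) < 0, H is indefinite and the critical point is a saddle point.

saddle point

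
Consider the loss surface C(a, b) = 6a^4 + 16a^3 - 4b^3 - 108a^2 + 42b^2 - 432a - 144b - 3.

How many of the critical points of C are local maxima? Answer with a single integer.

1

C separates as a function of a plus a function of b, so ∇C=0 decouples.
∂C/∂a = 24(a - 3)(a + 2)(a + 3) = 0 at a ∈ {-3, -2, 3}; ∂C/∂b = -12(b - 4)(b - 3) = 0 at b ∈ {3, 4}.
The Hessian is diagonal: diag(C_aa, C_bb). Second derivatives: C_aa(-3)=144, C_aa(-2)=-120, C_aa(3)=720; C_bb(3)=12, C_bb(4)=-12.
Local maxima occur where both diagonal entries negative: (-2, 4). Count: 1.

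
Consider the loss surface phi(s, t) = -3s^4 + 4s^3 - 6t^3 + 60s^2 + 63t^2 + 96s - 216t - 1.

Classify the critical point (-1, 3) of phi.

The mixed partial ∂²phi/∂s∂t is 0, so the Hessian at any point is diag(phi_ss, phi_tt) = diag(12(-3s^2 + 2s + 10), 18(-2t + 7)).
At (-1, 3): H = diag(60, 18).
Both eigenvalues are positive, so H is positive definite: a local minimum.

local minimum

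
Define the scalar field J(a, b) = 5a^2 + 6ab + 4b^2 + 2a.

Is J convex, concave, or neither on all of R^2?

convex

J is quadratic, so its Hessian is the constant matrix H = [[10, 6], [6, 8]].
det(H) = 44, tr(H) = 18.
det(H) > 0 and tr(H) > 0, so H is positive definite everywhere: convex.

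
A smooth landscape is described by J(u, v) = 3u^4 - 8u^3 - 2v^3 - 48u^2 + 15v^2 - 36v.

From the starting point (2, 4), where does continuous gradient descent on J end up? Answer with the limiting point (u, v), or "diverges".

J is separable, so gradient descent decouples: u follows -∂J/∂u, v follows -∂J/∂v.
∂J/∂u = 12u(u - 4)(u + 2); at u=2 this is -192, so u increases.
∂J/∂v = -6(v - 3)(v - 2); at v=4 this is -12, so v increases.
The v-coordinate has no critical point in that direction and runs off to infinity.

diverges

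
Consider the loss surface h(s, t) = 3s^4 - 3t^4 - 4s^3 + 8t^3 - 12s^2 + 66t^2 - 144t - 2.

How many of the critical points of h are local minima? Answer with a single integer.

2

h separates as a function of s plus a function of t, so ∇h=0 decouples.
∂h/∂s = 12s(s - 2)(s + 1) = 0 at s ∈ {-1, 0, 2}; ∂h/∂t = -12(t - 4)(t - 1)(t + 3) = 0 at t ∈ {-3, 1, 4}.
The Hessian is diagonal: diag(h_ss, h_tt). Second derivatives: h_ss(-1)=36, h_ss(0)=-24, h_ss(2)=72; h_tt(-3)=-336, h_tt(1)=144, h_tt(4)=-252.
Local minima occur where both diagonal entries positive: (-1, 1), (2, 1). Count: 2.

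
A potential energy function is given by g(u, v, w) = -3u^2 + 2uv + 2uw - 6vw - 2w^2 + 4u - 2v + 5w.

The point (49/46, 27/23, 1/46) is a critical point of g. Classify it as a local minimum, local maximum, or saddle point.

The Hessian is constant: H = [[-6, 2, 2], [2, 0, -6], [2, -6, -4]].
Leading principal minors: Δ₁ = -6, Δ₂ = -4, Δ₃ = 184.
The minors fit neither the all-positive nor the alternating-sign pattern, so H is indefinite: a saddle point.

saddle point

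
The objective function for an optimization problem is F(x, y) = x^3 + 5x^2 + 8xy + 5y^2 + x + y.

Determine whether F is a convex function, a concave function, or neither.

neither

The term x^3 is cubic, so the Hessian is not constant.
∂²F/∂x² = 6x + 10, which takes both signs as x varies (negative for sufficiently negative x). A diagonal entry of the Hessian changing sign means the Hessian is neither positive- nor negative-semidefinite on all of R^2.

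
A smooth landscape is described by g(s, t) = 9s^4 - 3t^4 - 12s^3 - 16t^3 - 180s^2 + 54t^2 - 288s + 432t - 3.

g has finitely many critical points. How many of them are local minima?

2

g separates as a function of s plus a function of t, so ∇g=0 decouples.
∂g/∂s = 36(s - 4)(s + 1)(s + 2) = 0 at s ∈ {-2, -1, 4}; ∂g/∂t = -12(t - 3)(t + 3)(t + 4) = 0 at t ∈ {-4, -3, 3}.
The Hessian is diagonal: diag(g_ss, g_tt). Second derivatives: g_ss(-2)=216, g_ss(-1)=-180, g_ss(4)=1080; g_tt(-4)=-84, g_tt(-3)=72, g_tt(3)=-504.
Local minima occur where both diagonal entries positive: (-2, -3), (4, -3). Count: 2.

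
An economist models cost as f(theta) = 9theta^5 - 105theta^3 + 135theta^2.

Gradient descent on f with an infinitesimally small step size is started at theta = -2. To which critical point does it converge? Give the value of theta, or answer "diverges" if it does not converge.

0

f'(theta) = 45theta(theta - 2)(theta - 1)(theta + 3), so f'(-2) = -1080.
Gradient descent moves in the -f' direction, i.e. theta is increasing.
The nearest critical point in that direction is theta = 0, where f'' = 270 > 0 (a local minimum). The iterate converges there.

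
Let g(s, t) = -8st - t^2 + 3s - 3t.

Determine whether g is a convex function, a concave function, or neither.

neither

g is quadratic, so its Hessian is the constant matrix H = [[0, -8], [-8, -2]].
det(H) = -64, tr(H) = -2.
det(H) < 0, so H is indefinite: neither convex nor concave.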